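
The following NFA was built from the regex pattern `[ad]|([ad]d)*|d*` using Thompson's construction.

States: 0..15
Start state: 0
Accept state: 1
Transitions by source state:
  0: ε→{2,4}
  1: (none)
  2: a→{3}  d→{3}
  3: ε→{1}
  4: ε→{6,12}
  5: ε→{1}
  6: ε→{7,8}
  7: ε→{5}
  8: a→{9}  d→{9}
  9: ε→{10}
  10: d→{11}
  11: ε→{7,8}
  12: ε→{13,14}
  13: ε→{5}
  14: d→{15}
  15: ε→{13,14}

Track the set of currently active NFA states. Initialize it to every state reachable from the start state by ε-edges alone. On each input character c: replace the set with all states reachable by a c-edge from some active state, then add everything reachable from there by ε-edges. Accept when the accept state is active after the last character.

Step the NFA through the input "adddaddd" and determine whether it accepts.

initial (ε-close {0}): {0,1,2,4,5,6,7,8,12,13,14}
'a' @ 1: {1,3,9,10}  [accepting]
'd' @ 2: {1,5,7,8,11}  [accepting]
'd' @ 3: {9,10}
'd' @ 4: {1,5,7,8,11}  [accepting]
'a' @ 5: {9,10}
'd' @ 6: {1,5,7,8,11}  [accepting]
'd' @ 7: {9,10}
'd' @ 8: {1,5,7,8,11}  [accepting]
final: {1,5,7,8,11}; accept 1 in set

Answer: ACCEPT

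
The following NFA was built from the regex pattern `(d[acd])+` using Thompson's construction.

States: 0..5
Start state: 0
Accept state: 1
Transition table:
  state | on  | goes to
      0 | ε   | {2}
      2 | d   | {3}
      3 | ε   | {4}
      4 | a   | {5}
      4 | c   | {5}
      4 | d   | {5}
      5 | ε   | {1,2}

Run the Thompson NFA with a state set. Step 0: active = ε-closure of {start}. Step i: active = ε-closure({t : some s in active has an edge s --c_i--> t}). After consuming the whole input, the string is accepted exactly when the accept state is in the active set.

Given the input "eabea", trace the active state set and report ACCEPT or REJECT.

S₀ = ε-closure({0}) = {0,2}
'e' @ 1: {}  — dead — no transitions
rest 'abea' ignored (set empty)
end set {} — state 1 not in

Answer: REJECT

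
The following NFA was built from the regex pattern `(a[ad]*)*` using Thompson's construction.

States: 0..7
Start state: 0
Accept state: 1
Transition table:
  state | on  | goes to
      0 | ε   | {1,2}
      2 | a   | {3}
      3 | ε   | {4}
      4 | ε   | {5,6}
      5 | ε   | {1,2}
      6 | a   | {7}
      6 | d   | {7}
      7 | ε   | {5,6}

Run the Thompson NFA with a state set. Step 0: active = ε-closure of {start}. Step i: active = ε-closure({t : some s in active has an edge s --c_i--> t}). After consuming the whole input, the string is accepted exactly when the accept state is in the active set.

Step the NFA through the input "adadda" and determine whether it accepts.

start: ε-closure({0}) = {0,1,2}
'a' @ 1: {1,2,3,4,5,6}  [accepting]
'd' @ 2: {1,2,5,6,7}  [accepting]
'a' @ 3: {1,2,3,4,5,6,7}  [accepting]
'd' @ 4: {1,2,5,6,7}  [accepting]
'd' @ 5: {1,2,5,6,7}  [accepting]
'a' @ 6: {1,2,3,4,5,6,7}  [accepting]
after full input: {1,2,3,4,5,6,7}  (accept=1 in)

Answer: ACCEPT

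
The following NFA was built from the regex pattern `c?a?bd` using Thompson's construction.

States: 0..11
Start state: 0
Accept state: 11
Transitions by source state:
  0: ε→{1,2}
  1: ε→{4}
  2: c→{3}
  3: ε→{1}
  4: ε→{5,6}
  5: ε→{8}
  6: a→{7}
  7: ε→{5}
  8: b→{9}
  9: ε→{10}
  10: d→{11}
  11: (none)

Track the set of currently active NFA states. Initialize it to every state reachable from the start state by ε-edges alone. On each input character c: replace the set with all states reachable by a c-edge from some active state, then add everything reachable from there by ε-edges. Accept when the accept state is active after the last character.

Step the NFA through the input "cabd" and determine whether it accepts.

initial (ε-close {0}): {0,1,2,4,5,6,8}
'c' @ 1: {1,3,4,5,6,8}
'a' @ 2: {5,7,8}
'b' @ 3: {9,10}
'd' @ 4: {11}  ✓accept
after full input: {11}  (accept=11 in)

Answer: ACCEPT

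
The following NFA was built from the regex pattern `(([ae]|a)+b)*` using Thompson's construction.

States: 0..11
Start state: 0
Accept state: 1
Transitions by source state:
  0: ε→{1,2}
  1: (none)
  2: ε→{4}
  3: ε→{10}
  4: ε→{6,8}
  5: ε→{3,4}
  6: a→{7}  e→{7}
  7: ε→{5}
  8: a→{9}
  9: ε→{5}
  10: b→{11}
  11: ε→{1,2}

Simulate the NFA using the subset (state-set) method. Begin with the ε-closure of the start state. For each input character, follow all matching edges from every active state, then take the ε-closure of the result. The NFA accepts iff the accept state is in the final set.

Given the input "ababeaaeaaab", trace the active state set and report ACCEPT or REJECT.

Answer: ACCEPT

Steps:
initial (ε-close {0}): {0,1,2,4,6,8}
'a' @ 1: {3,4,5,6,7,8,9,10}
'b' @ 2: {1,2,4,6,8,11}  [accepting]
'a' @ 3: {3,4,5,6,7,8,9,10}
'b' @ 4: {1,2,4,6,8,11}  [accepting]
'e' @ 5: {3,4,5,6,7,8,10}
'a' @ 6: {3,4,5,6,7,8,9,10}
'a' @ 7: {3,4,5,6,7,8,9,10}
'e' @ 8: {3,4,5,6,7,8,10}
'a' @ 9: {3,4,5,6,7,8,9,10}
'a' @ 10: {3,4,5,6,7,8,9,10}
'a' @ 11: {3,4,5,6,7,8,9,10}
'b' @ 12: {1,2,4,6,8,11}  [accepting]
final: {1,2,4,6,8,11}; accept 1 in set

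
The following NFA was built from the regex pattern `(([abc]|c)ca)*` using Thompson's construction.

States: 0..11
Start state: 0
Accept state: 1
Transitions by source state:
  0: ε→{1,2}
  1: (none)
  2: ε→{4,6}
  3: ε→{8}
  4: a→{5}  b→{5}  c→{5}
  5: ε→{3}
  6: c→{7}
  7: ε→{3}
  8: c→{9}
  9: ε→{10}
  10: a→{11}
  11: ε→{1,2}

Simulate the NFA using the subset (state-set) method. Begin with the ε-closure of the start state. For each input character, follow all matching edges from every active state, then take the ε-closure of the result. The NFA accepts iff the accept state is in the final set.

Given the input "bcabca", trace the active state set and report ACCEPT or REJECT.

start: ε-closure({0}) = {0,1,2,4,6}
'b' @ 1: {3,5,8}
'c' @ 2: {9,10}
'a' @ 3: {1,2,4,6,11}  [accepting]
'b' @ 4: {3,5,8}
'c' @ 5: {9,10}
'a' @ 6: {1,2,4,6,11}  [accepting]
final: {1,2,4,6,11}; accept 1 in set

Answer: ACCEPT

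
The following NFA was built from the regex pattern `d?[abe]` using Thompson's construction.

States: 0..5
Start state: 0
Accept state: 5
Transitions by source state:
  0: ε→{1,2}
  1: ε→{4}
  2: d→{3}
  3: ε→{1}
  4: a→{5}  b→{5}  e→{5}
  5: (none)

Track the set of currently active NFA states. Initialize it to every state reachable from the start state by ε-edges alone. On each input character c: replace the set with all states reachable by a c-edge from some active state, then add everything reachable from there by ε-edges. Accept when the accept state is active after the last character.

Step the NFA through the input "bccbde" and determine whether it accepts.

start: ε-closure({0}) = {0,1,2,4}
'b' @ 1: {5}  ✓accept
'c' @ 2: {}  — state set empty
rest 'cbde' ignored (set empty)
after full input: {}  (accept=5 not in)

Answer: REJECT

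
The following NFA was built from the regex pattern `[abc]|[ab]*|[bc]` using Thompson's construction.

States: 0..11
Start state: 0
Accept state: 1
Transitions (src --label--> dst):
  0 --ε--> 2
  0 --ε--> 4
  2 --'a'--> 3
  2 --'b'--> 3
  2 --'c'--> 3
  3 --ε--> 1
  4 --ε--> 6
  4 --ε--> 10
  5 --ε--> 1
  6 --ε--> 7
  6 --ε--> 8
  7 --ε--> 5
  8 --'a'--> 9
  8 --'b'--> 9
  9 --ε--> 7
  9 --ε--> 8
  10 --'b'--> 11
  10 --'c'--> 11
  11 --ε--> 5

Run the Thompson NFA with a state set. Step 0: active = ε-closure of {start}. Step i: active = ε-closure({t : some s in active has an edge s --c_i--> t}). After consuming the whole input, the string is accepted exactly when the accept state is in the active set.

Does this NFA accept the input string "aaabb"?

S₀ = ε-closure({0}) = {0,1,2,4,5,6,7,8,10}
'a' @ 1: {1,3,5,7,8,9}  [accepting]
'a' @ 2: {1,5,7,8,9}  [accepting]
'a' @ 3: {1,5,7,8,9}  [accepting]
'b' @ 4: {1,5,7,8,9}  [accepting]
'b' @ 5: {1,5,7,8,9}  [accepting]
end set {1,5,7,8,9} — state 1 in

Answer: ACCEPT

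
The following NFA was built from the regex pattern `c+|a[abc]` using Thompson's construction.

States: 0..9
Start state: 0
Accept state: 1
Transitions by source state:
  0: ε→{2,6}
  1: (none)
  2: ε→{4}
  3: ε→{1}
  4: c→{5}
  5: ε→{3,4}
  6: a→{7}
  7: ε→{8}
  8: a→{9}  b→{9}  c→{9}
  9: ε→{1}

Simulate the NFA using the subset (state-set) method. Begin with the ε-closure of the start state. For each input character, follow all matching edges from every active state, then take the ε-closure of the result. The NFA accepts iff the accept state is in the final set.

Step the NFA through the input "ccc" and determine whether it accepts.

Answer: ACCEPT

Steps:
S₀ = ε-closure({0}) = {0,2,4,6}
'c' @ 1: {1,3,4,5}  (accept∈set)
'c' @ 2: {1,3,4,5}  (accept∈set)
'c' @ 3: {1,3,4,5}  (accept∈set)
end set {1,3,4,5} — state 1 in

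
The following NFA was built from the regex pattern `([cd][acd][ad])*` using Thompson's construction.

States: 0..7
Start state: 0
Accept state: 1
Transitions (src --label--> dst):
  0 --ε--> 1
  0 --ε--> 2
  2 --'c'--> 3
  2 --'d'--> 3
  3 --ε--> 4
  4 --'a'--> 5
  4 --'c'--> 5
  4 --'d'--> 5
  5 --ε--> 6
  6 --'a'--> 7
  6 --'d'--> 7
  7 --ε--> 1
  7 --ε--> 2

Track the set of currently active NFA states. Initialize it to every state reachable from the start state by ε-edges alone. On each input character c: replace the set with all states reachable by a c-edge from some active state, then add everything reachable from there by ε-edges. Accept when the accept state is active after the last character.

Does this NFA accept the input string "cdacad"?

Answer: ACCEPT

Derivation:
S₀ = ε-closure({0}) = {0,1,2}
'c' @ 1: {3,4}
'd' @ 2: {5,6}
'a' @ 3: {1,2,7}  (accept∈set)
'c' @ 4: {3,4}
'a' @ 5: {5,6}
'd' @ 6: {1,2,7}  (accept∈set)
end set {1,2,7} — state 1 in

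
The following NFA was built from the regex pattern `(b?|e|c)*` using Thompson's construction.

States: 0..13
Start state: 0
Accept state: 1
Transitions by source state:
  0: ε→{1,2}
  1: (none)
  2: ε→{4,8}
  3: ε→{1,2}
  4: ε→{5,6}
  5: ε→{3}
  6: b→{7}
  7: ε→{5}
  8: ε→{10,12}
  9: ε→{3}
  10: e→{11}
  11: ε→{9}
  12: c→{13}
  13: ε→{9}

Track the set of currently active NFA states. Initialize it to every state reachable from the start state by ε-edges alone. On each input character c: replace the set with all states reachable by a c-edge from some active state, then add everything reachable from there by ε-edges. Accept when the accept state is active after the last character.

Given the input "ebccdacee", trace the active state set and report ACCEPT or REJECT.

Answer: REJECT

Steps:
S₀ = ε-closure({0}) = {0,1,2,3,4,5,6,8,10,12}
'e' @ 1: {1,2,3,4,5,6,8,9,10,11,12}  (accept∈set)
'b' @ 2: {1,2,3,4,5,6,7,8,10,12}  (accept∈set)
'c' @ 3: {1,2,3,4,5,6,8,9,10,12,13}  (accept∈set)
'c' @ 4: {1,2,3,4,5,6,8,9,10,12,13}  (accept∈set)
'd' @ 5: {}  — dead — no transitions
rest 'acee' ignored (set empty)
end set {} — state 1 not in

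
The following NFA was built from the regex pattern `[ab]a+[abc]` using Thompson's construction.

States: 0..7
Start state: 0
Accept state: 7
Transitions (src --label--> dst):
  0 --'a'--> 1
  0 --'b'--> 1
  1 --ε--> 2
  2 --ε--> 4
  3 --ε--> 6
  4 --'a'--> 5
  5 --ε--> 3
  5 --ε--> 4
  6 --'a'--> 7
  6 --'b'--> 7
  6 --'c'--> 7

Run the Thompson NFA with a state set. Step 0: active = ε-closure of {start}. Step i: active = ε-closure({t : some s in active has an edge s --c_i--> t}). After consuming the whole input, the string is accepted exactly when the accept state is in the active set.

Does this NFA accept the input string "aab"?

S₀ = ε-closure({0}) = {0}
'a' @ 1: {1,2,4}
'a' @ 2: {3,4,5,6}
'b' @ 3: {7}  (accept∈set)
final: {7}; accept 7 in set

Answer: ACCEPT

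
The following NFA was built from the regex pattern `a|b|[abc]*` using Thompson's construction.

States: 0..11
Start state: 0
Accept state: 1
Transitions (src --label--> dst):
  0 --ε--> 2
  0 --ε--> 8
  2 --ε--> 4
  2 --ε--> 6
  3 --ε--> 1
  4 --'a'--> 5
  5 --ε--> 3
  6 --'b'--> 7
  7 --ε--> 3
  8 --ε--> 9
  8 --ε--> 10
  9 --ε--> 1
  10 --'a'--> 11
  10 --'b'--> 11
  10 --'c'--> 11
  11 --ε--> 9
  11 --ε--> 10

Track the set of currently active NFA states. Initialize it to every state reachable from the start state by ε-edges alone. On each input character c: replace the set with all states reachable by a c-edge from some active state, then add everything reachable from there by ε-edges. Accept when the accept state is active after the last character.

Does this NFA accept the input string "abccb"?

S₀ = ε-closure({0}) = {0,1,2,4,6,8,9,10}
'a' @ 1: {1,3,5,9,10,11}  ✓accept
'b' @ 2: {1,9,10,11}  ✓accept
'c' @ 3: {1,9,10,11}  ✓accept
'c' @ 4: {1,9,10,11}  ✓accept
'b' @ 5: {1,9,10,11}  ✓accept
after full input: {1,9,10,11}  (accept=1 in)

Answer: ACCEPT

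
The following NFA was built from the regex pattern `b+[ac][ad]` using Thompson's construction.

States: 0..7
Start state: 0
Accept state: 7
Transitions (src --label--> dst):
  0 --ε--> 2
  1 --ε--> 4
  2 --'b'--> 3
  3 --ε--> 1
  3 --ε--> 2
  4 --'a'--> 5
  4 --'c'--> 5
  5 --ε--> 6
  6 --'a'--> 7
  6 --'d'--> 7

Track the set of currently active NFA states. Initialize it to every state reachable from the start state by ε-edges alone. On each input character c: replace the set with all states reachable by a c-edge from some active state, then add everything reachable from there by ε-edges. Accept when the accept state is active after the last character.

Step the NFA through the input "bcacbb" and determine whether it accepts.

Answer: REJECT

Derivation:
S₀ = ε-closure({0}) = {0,2}
'b' @ 1: {1,2,3,4}
'c' @ 2: {5,6}
'a' @ 3: {7}  [accepting]
'c' @ 4: {}  — dead — no transitions
rest 'bb' ignored (set empty)
end set {} — state 7 not in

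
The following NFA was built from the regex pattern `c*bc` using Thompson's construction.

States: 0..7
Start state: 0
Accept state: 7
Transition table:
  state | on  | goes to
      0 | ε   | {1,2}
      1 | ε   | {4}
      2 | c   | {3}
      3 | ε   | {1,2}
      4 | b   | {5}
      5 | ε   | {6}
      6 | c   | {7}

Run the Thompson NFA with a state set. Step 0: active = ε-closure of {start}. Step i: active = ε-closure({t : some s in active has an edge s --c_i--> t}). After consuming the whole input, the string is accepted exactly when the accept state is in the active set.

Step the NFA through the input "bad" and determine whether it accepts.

Answer: REJECT

Derivation:
start: ε-closure({0}) = {0,1,2,4}
'b' @ 1: {5,6}
'a' @ 2: {}  — no active states
rest 'd' ignored (set empty)
end set {} — state 7 not in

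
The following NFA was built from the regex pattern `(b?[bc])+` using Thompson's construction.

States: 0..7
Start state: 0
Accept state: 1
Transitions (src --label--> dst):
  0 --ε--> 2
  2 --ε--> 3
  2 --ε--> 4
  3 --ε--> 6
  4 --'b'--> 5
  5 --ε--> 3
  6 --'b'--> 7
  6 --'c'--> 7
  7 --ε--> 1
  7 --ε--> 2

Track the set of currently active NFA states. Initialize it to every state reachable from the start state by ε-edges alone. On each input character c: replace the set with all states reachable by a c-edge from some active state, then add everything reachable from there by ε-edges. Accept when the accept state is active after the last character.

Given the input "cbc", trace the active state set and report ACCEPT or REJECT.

initial (ε-close {0}): {0,2,3,4,6}
'c' @ 1: {1,2,3,4,6,7}  ✓accept
'b' @ 2: {1,2,3,4,5,6,7}  ✓accept
'c' @ 3: {1,2,3,4,6,7}  ✓accept
after full input: {1,2,3,4,6,7}  (accept=1 in)

Answer: ACCEPT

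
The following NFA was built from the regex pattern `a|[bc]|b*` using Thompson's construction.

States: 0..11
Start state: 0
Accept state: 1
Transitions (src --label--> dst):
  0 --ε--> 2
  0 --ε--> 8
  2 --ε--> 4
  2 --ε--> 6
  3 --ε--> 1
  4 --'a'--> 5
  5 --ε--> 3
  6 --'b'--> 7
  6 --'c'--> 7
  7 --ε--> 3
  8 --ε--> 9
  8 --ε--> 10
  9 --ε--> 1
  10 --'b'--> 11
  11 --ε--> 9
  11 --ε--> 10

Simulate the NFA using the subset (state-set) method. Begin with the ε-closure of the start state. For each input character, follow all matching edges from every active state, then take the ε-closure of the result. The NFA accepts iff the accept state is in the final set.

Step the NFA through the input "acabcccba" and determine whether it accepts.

Answer: REJECT

Derivation:
S₀ = ε-closure({0}) = {0,1,2,4,6,8,9,10}
'a' @ 1: {1,3,5}  (accept∈set)
'c' @ 2: {}  — dead — no transitions
rest 'abcccba' ignored (set empty)
end set {} — state 1 not in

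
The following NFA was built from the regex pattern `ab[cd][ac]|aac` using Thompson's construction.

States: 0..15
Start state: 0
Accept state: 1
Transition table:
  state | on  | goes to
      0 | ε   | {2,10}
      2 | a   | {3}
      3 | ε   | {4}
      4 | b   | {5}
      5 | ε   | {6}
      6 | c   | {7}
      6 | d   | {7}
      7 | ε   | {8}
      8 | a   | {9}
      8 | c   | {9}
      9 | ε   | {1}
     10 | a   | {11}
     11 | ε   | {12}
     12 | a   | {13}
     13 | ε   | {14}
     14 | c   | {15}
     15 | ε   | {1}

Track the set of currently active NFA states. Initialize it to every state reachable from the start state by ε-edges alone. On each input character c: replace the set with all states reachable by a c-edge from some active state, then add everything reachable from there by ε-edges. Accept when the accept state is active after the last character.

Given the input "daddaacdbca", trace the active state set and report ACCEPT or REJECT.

S₀ = ε-closure({0}) = {0,2,10}
'd' @ 1: {}  — no active states
rest 'addaacdbca' ignored (set empty)
final: {}; accept 1 not in set

Answer: REJECT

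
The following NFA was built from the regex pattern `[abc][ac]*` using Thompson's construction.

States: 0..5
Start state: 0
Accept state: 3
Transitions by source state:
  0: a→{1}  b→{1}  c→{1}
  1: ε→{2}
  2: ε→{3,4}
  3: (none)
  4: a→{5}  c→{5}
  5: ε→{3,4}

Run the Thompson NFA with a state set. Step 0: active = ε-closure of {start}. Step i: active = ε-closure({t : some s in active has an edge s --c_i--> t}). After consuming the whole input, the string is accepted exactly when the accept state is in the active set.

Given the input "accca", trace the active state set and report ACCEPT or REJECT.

Answer: ACCEPT

Trace:
S₀ = ε-closure({0}) = {0}
'a' @ 1: {1,2,3,4}  [accepting]
'c' @ 2: {3,4,5}  [accepting]
'c' @ 3: {3,4,5}  [accepting]
'c' @ 4: {3,4,5}  [accepting]
'a' @ 5: {3,4,5}  [accepting]
end set {3,4,5} — state 3 in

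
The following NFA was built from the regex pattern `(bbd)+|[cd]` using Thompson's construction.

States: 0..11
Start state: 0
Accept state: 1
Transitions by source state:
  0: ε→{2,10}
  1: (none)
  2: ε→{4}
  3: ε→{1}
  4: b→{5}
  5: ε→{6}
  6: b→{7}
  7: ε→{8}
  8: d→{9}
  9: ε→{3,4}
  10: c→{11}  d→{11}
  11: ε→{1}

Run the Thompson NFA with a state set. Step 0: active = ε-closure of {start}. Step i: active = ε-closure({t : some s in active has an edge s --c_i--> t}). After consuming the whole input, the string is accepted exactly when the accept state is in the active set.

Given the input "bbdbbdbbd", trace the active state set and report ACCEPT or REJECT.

S₀ = ε-closure({0}) = {0,2,4,10}
'b' @ 1: {5,6}
'b' @ 2: {7,8}
'd' @ 3: {1,3,4,9}  (accept∈set)
'b' @ 4: {5,6}
'b' @ 5: {7,8}
'd' @ 6: {1,3,4,9}  (accept∈set)
'b' @ 7: {5,6}
'b' @ 8: {7,8}
'd' @ 9: {1,3,4,9}  (accept∈set)
final: {1,3,4,9}; accept 1 in set

Answer: ACCEPT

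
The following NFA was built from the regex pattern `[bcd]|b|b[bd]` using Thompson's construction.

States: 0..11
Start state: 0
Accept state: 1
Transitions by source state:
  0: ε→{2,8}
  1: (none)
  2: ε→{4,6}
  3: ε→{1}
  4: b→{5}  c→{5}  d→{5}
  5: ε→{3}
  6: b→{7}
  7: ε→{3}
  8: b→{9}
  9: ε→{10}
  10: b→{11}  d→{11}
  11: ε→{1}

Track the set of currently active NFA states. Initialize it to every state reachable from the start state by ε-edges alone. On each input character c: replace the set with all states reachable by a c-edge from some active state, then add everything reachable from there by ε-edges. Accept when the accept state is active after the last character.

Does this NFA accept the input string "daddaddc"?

start: ε-closure({0}) = {0,2,4,6,8}
'd' @ 1: {1,3,5}  (accept∈set)
'a' @ 2: {}  — state set empty
rest 'ddaddc' ignored (set empty)
end set {} — state 1 not in

Answer: REJECT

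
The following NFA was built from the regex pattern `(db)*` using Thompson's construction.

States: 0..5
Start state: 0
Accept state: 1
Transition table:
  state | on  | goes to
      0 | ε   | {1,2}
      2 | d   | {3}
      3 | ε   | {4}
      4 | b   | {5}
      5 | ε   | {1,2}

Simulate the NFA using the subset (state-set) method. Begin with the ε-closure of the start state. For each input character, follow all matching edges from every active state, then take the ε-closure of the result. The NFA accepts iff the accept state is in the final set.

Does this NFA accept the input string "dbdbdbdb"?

Answer: ACCEPT

Steps:
S₀ = ε-closure({0}) = {0,1,2}
'd' @ 1: {3,4}
'b' @ 2: {1,2,5}  ✓accept
'd' @ 3: {3,4}
'b' @ 4: {1,2,5}  ✓accept
'd' @ 5: {3,4}
'b' @ 6: {1,2,5}  ✓accept
'd' @ 7: {3,4}
'b' @ 8: {1,2,5}  ✓accept
final: {1,2,5}; accept 1 in set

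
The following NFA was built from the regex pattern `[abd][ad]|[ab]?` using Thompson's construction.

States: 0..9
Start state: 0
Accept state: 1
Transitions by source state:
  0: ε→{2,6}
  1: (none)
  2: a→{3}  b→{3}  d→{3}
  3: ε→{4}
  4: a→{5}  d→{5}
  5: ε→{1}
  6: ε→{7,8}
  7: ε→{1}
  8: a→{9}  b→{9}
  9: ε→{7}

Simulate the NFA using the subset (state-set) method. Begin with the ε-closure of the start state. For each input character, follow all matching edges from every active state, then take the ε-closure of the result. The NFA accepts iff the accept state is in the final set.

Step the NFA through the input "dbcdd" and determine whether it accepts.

S₀ = ε-closure({0}) = {0,1,2,6,7,8}
'd' @ 1: {3,4}
'b' @ 2: {}  — dead — no transitions
rest 'cdd' ignored (set empty)
end set {} — state 1 not in

Answer: REJECT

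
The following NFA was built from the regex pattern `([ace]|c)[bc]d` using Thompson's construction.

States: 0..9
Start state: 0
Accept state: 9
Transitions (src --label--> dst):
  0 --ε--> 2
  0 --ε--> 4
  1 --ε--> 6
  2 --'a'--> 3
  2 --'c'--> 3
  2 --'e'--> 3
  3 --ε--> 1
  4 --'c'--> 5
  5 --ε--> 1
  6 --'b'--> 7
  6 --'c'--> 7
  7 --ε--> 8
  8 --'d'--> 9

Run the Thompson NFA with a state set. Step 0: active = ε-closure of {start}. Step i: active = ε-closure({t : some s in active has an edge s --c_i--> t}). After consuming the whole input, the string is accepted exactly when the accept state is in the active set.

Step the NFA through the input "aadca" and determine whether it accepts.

start: ε-closure({0}) = {0,2,4}
'a' @ 1: {1,3,6}
'a' @ 2: {}  — state set empty
rest 'dca' ignored (set empty)
end set {} — state 9 not in

Answer: REJECT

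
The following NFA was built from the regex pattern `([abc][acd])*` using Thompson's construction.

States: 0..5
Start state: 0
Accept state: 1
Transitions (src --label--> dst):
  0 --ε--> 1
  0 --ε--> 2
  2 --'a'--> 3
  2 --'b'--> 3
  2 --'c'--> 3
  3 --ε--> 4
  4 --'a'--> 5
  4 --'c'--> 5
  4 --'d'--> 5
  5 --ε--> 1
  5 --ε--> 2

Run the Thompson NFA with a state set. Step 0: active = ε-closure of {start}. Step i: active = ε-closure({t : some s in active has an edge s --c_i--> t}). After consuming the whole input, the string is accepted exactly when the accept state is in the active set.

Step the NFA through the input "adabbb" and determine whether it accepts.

S₀ = ε-closure({0}) = {0,1,2}
'a' @ 1: {3,4}
'd' @ 2: {1,2,5}  ✓accept
'a' @ 3: {3,4}
'b' @ 4: {}  — dead — no transitions
rest 'bb' ignored (set empty)
after full input: {}  (accept=1 not in)

Answer: REJECT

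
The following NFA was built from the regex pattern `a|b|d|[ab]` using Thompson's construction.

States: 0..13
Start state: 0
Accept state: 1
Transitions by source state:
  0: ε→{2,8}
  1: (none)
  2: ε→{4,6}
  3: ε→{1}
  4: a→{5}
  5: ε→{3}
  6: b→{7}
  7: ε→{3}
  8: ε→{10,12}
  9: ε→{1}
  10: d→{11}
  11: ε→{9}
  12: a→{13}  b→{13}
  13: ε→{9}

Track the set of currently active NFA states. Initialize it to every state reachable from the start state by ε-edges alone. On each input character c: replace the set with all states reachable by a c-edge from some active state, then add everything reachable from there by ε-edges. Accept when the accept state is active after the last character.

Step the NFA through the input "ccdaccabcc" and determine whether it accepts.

Answer: REJECT

Derivation:
S₀ = ε-closure({0}) = {0,2,4,6,8,10,12}
'c' @ 1: {}  — no active states
rest 'cdaccabcc' ignored (set empty)
end set {} — state 1 not in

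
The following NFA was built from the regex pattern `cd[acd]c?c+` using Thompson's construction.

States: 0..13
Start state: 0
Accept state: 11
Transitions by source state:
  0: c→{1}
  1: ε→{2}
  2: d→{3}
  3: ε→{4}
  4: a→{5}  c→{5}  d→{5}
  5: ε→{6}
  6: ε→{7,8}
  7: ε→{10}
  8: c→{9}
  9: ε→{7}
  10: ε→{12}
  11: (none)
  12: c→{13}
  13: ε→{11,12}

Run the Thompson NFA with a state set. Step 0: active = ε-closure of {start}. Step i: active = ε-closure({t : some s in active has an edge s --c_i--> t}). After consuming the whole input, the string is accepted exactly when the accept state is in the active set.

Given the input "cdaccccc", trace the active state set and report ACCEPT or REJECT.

S₀ = ε-closure({0}) = {0}
'c' @ 1: {1,2}
'd' @ 2: {3,4}
'a' @ 3: {5,6,7,8,10,12}
'c' @ 4: {7,9,10,11,12,13}  (accept∈set)
'c' @ 5: {11,12,13}  (accept∈set)
'c' @ 6: {11,12,13}  (accept∈set)
'c' @ 7: {11,12,13}  (accept∈set)
'c' @ 8: {11,12,13}  (accept∈set)
after full input: {11,12,13}  (accept=11 in)

Answer: ACCEPT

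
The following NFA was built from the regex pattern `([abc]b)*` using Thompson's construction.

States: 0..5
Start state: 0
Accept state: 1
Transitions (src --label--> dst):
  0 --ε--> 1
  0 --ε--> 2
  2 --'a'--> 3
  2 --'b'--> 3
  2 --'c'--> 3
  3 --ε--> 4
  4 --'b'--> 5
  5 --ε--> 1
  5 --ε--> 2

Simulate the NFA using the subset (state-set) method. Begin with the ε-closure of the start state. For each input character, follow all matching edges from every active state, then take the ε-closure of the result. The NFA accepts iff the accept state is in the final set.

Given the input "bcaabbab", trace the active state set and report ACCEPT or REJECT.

start: ε-closure({0}) = {0,1,2}
'b' @ 1: {3,4}
'c' @ 2: {}  — no active states
rest 'aabbab' ignored (set empty)
end set {} — state 1 not in

Answer: REJECT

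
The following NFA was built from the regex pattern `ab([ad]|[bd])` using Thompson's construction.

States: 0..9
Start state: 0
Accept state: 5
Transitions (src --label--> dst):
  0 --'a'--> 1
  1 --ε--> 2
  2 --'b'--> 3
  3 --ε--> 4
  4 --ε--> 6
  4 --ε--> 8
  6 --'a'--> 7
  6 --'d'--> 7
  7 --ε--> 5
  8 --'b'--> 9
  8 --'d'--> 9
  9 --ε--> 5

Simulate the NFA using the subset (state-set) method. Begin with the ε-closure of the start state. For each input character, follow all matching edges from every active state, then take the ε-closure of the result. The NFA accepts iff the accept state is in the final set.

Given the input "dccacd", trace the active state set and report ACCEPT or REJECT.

start: ε-closure({0}) = {0}
'd' @ 1: {}  — state set empty
rest 'ccacd' ignored (set empty)
after full input: {}  (accept=5 not in)

Answer: REJECT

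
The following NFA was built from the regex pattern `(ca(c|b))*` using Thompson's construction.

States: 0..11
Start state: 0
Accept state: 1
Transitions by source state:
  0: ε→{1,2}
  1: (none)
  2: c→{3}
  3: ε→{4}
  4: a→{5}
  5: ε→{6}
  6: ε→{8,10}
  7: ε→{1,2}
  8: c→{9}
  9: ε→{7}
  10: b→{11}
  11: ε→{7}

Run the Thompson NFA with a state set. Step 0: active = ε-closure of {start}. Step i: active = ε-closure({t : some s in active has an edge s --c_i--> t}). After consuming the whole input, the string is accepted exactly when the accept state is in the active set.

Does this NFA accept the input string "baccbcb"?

Answer: REJECT

Trace:
S₀ = ε-closure({0}) = {0,1,2}
'b' @ 1: {}  — no active states
rest 'accbcb' ignored (set empty)
final: {}; accept 1 not in set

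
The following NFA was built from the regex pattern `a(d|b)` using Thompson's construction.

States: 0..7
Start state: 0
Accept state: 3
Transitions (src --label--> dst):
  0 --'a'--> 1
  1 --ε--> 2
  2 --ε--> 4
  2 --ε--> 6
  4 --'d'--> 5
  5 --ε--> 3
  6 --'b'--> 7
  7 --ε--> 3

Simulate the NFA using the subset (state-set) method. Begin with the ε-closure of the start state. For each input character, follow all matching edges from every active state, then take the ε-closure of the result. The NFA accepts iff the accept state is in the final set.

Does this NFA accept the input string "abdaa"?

S₀ = ε-closure({0}) = {0}
'a' @ 1: {1,2,4,6}
'b' @ 2: {3,7}  (accept∈set)
'd' @ 3: {}  — no active states
rest 'aa' ignored (set empty)
final: {}; accept 3 not in set

Answer: REJECT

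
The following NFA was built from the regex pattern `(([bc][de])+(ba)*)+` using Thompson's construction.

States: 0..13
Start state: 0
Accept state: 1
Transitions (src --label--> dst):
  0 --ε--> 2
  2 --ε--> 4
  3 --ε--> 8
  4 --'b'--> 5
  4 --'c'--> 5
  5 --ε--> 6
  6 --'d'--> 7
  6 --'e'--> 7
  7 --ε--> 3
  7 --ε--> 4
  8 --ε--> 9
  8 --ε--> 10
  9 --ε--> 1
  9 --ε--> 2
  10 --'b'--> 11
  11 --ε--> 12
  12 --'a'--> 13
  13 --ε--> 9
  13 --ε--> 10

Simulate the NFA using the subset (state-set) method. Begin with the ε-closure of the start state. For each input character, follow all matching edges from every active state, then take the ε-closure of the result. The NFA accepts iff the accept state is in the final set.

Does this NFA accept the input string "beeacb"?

initial (ε-close {0}): {0,2,4}
'b' @ 1: {5,6}
'e' @ 2: {1,2,3,4,7,8,9,10}  ✓accept
'e' @ 3: {}  — state set empty
rest 'acb' ignored (set empty)
after full input: {}  (accept=1 not in)

Answer: REJECT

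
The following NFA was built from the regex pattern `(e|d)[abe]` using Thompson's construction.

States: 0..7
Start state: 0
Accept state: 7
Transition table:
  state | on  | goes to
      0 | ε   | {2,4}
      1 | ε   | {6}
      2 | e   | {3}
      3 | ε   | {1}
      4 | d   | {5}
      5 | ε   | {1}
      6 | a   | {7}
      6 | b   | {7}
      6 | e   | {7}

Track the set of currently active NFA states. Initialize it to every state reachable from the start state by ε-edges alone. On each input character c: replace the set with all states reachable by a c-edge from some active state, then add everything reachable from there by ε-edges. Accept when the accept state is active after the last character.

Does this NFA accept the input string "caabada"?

Answer: REJECT

Trace:
initial (ε-close {0}): {0,2,4}
'c' @ 1: {}  — no active states
rest 'aabada' ignored (set empty)
end set {} — state 7 not in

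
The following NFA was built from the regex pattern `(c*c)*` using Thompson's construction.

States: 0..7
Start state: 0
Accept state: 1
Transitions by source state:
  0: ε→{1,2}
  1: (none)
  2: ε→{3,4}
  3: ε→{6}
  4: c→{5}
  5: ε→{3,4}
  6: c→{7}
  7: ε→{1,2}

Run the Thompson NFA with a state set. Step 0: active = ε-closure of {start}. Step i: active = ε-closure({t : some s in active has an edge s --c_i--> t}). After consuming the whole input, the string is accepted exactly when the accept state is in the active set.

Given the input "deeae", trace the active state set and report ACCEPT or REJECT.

Answer: REJECT

Derivation:
S₀ = ε-closure({0}) = {0,1,2,3,4,6}
'd' @ 1: {}  — dead — no transitions
rest 'eeae' ignored (set empty)
after full input: {}  (accept=1 not in)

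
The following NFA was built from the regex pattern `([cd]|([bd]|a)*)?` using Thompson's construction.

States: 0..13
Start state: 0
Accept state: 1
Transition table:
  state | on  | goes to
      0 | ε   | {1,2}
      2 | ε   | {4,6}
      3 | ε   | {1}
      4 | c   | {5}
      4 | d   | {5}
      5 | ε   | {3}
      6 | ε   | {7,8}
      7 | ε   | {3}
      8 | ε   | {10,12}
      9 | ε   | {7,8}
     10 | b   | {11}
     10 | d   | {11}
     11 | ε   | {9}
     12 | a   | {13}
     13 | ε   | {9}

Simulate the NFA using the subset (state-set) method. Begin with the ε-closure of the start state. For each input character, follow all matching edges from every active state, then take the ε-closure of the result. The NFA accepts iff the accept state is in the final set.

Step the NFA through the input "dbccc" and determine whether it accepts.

Answer: REJECT

Trace:
start: ε-closure({0}) = {0,1,2,3,4,6,7,8,10,12}
'd' @ 1: {1,3,5,7,8,9,10,11,12}  ✓accept
'b' @ 2: {1,3,7,8,9,10,11,12}  ✓accept
'c' @ 3: {}  — state set empty
rest 'cc' ignored (set empty)
end set {} — state 1 not in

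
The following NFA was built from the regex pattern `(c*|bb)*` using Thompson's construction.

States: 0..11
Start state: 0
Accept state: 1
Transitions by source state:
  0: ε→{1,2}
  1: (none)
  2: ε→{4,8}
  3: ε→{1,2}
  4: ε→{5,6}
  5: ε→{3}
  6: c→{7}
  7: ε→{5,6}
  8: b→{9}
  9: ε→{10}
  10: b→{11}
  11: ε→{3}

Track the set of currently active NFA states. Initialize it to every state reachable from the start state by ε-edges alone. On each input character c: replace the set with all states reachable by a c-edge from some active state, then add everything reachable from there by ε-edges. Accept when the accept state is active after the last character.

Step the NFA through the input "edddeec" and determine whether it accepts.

S₀ = ε-closure({0}) = {0,1,2,3,4,5,6,8}
'e' @ 1: {}  — dead — no transitions
rest 'dddeec' ignored (set empty)
end set {} — state 1 not in

Answer: REJECT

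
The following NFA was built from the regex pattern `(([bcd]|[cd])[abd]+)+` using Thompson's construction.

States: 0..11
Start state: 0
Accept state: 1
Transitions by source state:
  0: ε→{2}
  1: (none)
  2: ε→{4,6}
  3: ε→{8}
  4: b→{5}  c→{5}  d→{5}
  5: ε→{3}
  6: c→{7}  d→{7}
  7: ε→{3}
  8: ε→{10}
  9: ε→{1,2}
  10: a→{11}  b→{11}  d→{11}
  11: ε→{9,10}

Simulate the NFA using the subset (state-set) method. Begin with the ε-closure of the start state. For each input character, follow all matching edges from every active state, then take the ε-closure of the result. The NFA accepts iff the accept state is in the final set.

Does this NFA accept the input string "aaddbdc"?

start: ε-closure({0}) = {0,2,4,6}
'a' @ 1: {}  — dead — no transitions
rest 'addbdc' ignored (set empty)
end set {} — state 1 not in

Answer: REJECT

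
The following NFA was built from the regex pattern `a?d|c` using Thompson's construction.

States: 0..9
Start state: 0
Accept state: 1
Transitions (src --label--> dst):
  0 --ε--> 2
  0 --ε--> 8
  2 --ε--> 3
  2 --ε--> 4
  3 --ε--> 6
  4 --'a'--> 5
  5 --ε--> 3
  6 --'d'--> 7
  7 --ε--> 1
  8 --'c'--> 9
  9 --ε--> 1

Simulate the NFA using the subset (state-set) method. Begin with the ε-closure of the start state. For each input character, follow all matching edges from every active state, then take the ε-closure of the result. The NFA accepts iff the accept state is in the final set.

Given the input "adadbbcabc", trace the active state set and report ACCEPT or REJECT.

start: ε-closure({0}) = {0,2,3,4,6,8}
'a' @ 1: {3,5,6}
'd' @ 2: {1,7}  ✓accept
'a' @ 3: {}  — no active states
rest 'dbbcabc' ignored (set empty)
end set {} — state 1 not in

Answer: REJECT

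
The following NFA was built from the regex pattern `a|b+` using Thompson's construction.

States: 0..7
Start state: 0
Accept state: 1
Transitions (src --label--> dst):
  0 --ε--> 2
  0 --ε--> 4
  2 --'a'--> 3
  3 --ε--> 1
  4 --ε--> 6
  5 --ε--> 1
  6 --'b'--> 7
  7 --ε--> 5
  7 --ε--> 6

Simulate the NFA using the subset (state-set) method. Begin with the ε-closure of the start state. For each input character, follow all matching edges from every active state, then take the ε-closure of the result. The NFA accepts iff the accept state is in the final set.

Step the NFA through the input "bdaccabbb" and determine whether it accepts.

Answer: REJECT

Trace:
S₀ = ε-closure({0}) = {0,2,4,6}
'b' @ 1: {1,5,6,7}  (accept∈set)
'd' @ 2: {}  — dead — no transitions
rest 'accabbb' ignored (set empty)
final: {}; accept 1 not in set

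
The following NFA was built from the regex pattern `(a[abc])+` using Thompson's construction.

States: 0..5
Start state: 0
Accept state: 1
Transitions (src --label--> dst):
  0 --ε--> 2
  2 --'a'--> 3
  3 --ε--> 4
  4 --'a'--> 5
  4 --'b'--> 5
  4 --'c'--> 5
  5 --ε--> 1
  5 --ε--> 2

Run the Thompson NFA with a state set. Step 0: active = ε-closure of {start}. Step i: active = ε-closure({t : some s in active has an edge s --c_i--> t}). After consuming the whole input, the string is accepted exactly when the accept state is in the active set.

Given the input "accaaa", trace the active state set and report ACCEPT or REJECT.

Answer: REJECT

Trace:
S₀ = ε-closure({0}) = {0,2}
'a' @ 1: {3,4}
'c' @ 2: {1,2,5}  (accept∈set)
'c' @ 3: {}  — state set empty
rest 'aaa' ignored (set empty)
end set {} — state 1 not in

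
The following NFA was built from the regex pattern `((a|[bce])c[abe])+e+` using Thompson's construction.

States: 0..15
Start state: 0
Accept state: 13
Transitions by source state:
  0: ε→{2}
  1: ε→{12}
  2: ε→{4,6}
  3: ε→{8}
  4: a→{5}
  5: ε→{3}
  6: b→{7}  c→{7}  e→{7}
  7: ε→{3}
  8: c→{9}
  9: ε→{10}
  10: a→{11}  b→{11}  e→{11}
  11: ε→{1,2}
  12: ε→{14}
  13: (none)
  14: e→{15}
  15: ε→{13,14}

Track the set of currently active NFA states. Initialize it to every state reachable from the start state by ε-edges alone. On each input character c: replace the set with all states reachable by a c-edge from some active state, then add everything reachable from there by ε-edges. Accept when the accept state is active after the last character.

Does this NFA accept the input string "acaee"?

initial (ε-close {0}): {0,2,4,6}
'a' @ 1: {3,5,8}
'c' @ 2: {9,10}
'a' @ 3: {1,2,4,6,11,12,14}
'e' @ 4: {3,7,8,13,14,15}  (accept∈set)
'e' @ 5: {13,14,15}  (accept∈set)
end set {13,14,15} — state 13 in

Answer: ACCEPT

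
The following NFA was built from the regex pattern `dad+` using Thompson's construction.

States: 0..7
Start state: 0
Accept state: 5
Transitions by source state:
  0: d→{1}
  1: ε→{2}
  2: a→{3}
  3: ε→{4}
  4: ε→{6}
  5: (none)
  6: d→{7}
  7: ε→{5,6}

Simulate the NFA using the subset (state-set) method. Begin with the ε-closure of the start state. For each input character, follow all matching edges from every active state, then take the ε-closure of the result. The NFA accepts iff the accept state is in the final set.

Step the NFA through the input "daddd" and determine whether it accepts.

S₀ = ε-closure({0}) = {0}
'd' @ 1: {1,2}
'a' @ 2: {3,4,6}
'd' @ 3: {5,6,7}  [accepting]
'd' @ 4: {5,6,7}  [accepting]
'd' @ 5: {5,6,7}  [accepting]
end set {5,6,7} — state 5 in

Answer: ACCEPT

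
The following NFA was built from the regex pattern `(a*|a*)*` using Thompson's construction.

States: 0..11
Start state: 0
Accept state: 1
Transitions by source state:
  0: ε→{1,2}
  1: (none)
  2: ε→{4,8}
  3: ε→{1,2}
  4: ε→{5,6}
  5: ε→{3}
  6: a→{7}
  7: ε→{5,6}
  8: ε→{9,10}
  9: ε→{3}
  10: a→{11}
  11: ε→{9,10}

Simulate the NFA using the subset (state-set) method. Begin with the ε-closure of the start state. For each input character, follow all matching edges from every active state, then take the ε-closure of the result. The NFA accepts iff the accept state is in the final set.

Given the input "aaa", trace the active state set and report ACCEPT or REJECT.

Answer: ACCEPT

Trace:
initial (ε-close {0}): {0,1,2,3,4,5,6,8,9,10}
'a' @ 1: {1,2,3,4,5,6,7,8,9,10,11}  [accepting]
'a' @ 2: {1,2,3,4,5,6,7,8,9,10,11}  [accepting]
'a' @ 3: {1,2,3,4,5,6,7,8,9,10,11}  [accepting]
after full input: {1,2,3,4,5,6,7,8,9,10,11}  (accept=1 in)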